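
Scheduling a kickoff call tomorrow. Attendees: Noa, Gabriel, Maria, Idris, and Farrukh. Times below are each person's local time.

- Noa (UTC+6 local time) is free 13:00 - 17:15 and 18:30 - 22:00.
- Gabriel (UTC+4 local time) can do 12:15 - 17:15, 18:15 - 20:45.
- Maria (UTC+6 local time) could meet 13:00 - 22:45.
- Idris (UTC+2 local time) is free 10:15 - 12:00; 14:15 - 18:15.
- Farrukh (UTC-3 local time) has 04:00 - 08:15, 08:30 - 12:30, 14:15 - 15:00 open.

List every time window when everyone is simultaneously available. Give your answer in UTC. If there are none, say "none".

08:15-10:00, 12:30-13:15, 14:15-15:30

Noa in UTC: 07:00-11:15, 12:30-16:00 (subtract 6h to convert from UTC+6).
Gabriel in UTC: 08:15-13:15, 14:15-16:45 (subtract 4h to convert from UTC+4).
Maria in UTC: 07:00-16:45 (subtract 6h to convert from UTC+6).
Idris in UTC: 08:15-10:00, 12:15-16:15 (subtract 2h to convert from UTC+2).
Farrukh in UTC: 07:00-11:15, 11:30-15:30, 17:15-18:00 (add 3h to convert from UTC-3).
Noa ∩ Gabriel: 08:15-11:15, 12:30-13:15, 14:15-16:00.
Noa ∩ Gabriel ∩ Maria: 08:15-11:15, 12:30-13:15, 14:15-16:00.
Noa ∩ Gabriel ∩ Maria ∩ Idris: 08:15-10:00, 12:30-13:15, 14:15-16:00.
Noa ∩ Gabriel ∩ Maria ∩ Idris ∩ Farrukh: 08:15-10:00, 12:30-13:15, 14:15-15:30.
Those are the intersection windows.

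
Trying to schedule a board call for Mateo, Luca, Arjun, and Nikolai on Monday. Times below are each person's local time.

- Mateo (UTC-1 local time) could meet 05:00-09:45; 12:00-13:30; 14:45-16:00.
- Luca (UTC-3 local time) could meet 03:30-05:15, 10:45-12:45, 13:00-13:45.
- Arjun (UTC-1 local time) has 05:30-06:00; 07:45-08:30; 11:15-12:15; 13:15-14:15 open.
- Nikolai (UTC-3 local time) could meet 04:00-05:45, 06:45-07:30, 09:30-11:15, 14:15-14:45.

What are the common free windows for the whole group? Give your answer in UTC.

Mateo in UTC: 06:00-10:45, 13:00-14:30, 15:45-17:00 (add 1h to convert from UTC-1).
Luca in UTC: 06:30-08:15, 13:45-15:45, 16:00-16:45 (add 3h to convert from UTC-3).
Arjun in UTC: 06:30-07:00, 08:45-09:30, 12:15-13:15, 14:15-15:15 (add 1h to convert from UTC-1).
Nikolai in UTC: 07:00-08:45, 09:45-10:30, 12:30-14:15, 17:15-17:45 (add 3h to convert from UTC-3).
Mateo ∩ Luca: 06:30-08:15, 13:45-14:30, 16:00-16:45.
Mateo ∩ Luca ∩ Arjun: 06:30-07:00, 14:15-14:30.
Mateo ∩ Luca ∩ Arjun ∩ Nikolai: ∅.
There is no time when everyone is free.

none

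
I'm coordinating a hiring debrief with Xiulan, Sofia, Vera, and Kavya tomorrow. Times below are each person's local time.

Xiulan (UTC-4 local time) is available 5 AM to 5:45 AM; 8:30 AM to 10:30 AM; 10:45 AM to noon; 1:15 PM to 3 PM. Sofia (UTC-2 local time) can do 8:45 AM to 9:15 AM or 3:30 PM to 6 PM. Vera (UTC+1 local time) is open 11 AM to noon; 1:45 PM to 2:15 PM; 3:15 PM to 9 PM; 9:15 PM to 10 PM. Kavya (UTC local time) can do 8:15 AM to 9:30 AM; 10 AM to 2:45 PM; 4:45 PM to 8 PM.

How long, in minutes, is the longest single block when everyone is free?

90

Xiulan in UTC: 09:00-09:45, 12:30-14:30, 14:45-16:00, 17:15-19:00 (add 4h to convert from UTC-4).
Sofia in UTC: 10:45-11:15, 17:30-20:00 (add 2h to convert from UTC-2).
Vera in UTC: 10:00-11:00, 12:45-13:15, 14:15-20:00, 20:15-21:00 (subtract 1h to convert from UTC+1).
Kavya in UTC: 08:15-09:30, 10:00-14:45, 16:45-20:00.
Xiulan ∩ Sofia: 17:30-19:00.
Xiulan ∩ Sofia ∩ Vera: 17:30-19:00.
Xiulan ∩ Sofia ∩ Vera ∩ Kavya: 17:30-19:00.
The longest is 17:30-19:00 at 90 minutes.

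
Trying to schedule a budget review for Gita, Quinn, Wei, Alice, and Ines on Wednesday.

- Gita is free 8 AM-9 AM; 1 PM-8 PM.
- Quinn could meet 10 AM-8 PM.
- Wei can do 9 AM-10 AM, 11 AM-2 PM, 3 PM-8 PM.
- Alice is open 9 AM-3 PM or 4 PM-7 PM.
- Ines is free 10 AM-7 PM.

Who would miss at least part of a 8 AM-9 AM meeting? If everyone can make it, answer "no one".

Gita: free for 08:00-09:00. Quinn: not fully free for 08:00-09:00. Wei: not fully free for 08:00-09:00. Alice: not fully free for 08:00-09:00. Ines: not fully free for 08:00-09:00.

Alice, Ines, Quinn, Wei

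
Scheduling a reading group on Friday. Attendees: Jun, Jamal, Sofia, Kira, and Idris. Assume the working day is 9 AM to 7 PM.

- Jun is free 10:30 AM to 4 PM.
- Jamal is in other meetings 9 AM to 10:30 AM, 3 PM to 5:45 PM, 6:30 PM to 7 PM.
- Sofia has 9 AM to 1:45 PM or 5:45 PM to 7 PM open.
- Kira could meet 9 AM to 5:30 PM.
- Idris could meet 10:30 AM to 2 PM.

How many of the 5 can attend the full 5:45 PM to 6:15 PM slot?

2

Jun free: 10:30-16:00.
Jamal free: 10:30-15:00, 17:45-18:30 (invert busy blocks within the working day).
Sofia free: 09:00-13:45, 17:45-19:00.
Kira free: 09:00-17:30.
Idris free: 10:30-14:00.
Jamal and Sofia can make the full 17:45-18:15 slot — that's 2.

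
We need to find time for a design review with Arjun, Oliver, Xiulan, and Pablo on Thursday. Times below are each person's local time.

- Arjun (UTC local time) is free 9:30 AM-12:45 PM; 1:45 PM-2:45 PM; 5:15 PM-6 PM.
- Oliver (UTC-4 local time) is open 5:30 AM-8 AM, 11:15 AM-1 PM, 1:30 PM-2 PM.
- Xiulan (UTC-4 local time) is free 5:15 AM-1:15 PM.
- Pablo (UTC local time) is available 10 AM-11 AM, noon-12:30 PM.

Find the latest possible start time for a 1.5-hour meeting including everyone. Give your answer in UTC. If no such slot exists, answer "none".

Arjun in UTC: 09:30-12:45, 13:45-14:45, 17:15-18:00.
Oliver in UTC: 09:30-12:00, 15:15-17:00, 17:30-18:00 (add 4h to convert from UTC-4).
Xiulan in UTC: 09:15-17:15 (add 4h to convert from UTC-4).
Pablo in UTC: 10:00-11:00, 12:00-12:30.
Arjun ∩ Oliver: 09:30-12:00, 17:30-18:00.
Arjun ∩ Oliver ∩ Xiulan: 09:30-12:00.
Arjun ∩ Oliver ∩ Xiulan ∩ Pablo: 10:00-11:00.
Those are the intersection windows.
No common window is at least 90 minutes long.

none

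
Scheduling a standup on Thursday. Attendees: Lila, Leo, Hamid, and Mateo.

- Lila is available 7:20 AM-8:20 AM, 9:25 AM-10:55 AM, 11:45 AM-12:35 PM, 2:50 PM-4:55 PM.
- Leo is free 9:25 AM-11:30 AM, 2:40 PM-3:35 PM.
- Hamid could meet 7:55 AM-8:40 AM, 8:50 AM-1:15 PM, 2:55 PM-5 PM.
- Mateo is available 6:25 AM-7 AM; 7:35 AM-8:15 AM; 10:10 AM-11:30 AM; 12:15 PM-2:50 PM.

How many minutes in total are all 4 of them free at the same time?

Lila ∩ Leo: 09:25-10:55, 14:50-15:35.
Lila ∩ Leo ∩ Hamid: 09:25-10:55, 14:55-15:35.
Lila ∩ Leo ∩ Hamid ∩ Mateo: 10:10-10:55.
That's a single block of 45 minutes.

45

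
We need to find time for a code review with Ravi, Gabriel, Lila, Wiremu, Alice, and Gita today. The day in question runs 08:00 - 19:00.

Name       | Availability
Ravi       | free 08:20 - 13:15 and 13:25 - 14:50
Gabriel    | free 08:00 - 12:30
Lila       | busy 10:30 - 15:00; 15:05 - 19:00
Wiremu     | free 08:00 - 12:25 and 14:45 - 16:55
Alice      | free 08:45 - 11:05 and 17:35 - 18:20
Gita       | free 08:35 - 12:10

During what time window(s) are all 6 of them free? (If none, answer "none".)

08:45-10:30

Ravi free: 08:20-13:15, 13:25-14:50.
Gabriel free: 08:00-12:30.
Lila free: 08:00-10:30, 15:00-15:05 (invert busy blocks within the working day).
Wiremu free: 08:00-12:25, 14:45-16:55.
Alice free: 08:45-11:05, 17:35-18:20.
Gita free: 08:35-12:10.
Ravi ∩ Gabriel: 08:20-12:30.
Ravi ∩ Gabriel ∩ Lila: 08:20-10:30.
Ravi ∩ Gabriel ∩ Lila ∩ Wiremu: 08:20-10:30.
Ravi ∩ Gabriel ∩ Lila ∩ Wiremu ∩ Alice: 08:45-10:30.
Ravi ∩ Gabriel ∩ Lila ∩ Wiremu ∩ Alice ∩ Gita: 08:45-10:30.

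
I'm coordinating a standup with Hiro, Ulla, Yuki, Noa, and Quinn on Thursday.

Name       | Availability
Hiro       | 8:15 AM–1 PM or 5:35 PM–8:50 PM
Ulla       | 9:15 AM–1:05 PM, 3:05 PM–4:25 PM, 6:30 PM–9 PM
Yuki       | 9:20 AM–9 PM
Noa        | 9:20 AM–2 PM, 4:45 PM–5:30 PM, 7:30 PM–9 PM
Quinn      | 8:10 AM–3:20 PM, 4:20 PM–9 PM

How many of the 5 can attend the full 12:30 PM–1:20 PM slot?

3

Yuki, Noa, and Quinn can make the full 12:30-13:20 slot — that's 3.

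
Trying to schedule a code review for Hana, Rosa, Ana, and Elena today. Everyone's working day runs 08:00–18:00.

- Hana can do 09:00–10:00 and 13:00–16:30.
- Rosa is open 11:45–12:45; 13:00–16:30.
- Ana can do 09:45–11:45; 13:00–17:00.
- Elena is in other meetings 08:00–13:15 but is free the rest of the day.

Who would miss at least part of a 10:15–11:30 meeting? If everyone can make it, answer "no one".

Elena, Hana, Rosa

Hana free: 09:00-10:00, 13:00-16:30.
Rosa free: 11:45-12:45, 13:00-16:30.
Ana free: 09:45-11:45, 13:00-17:00.
Elena free: 13:15-18:00 (invert busy blocks within the working day).
Hana: not fully free for 10:15-11:30. Rosa: not fully free for 10:15-11:30. Ana: free for 10:15-11:30. Elena: not fully free for 10:15-11:30.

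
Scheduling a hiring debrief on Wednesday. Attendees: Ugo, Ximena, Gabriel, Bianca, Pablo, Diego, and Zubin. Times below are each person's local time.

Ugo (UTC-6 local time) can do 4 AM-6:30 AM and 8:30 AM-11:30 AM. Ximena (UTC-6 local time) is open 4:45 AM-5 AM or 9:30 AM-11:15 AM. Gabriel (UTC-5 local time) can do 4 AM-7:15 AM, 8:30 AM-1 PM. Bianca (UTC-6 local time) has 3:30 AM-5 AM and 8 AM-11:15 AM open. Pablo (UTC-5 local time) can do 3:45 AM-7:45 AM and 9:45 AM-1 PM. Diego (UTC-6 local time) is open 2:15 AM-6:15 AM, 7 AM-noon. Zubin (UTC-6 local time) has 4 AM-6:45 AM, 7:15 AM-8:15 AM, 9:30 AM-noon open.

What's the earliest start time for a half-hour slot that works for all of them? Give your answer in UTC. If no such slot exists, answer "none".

Ugo in UTC: 10:00-12:30, 14:30-17:30 (add 6h to convert from UTC-6).
Ximena in UTC: 10:45-11:00, 15:30-17:15 (add 6h to convert from UTC-6).
Gabriel in UTC: 09:00-12:15, 13:30-18:00 (add 5h to convert from UTC-5).
Bianca in UTC: 09:30-11:00, 14:00-17:15 (add 6h to convert from UTC-6).
Pablo in UTC: 08:45-12:45, 14:45-18:00 (add 5h to convert from UTC-5).
Diego in UTC: 08:15-12:15, 13:00-18:00 (add 6h to convert from UTC-6).
Zubin in UTC: 10:00-12:45, 13:15-14:15, 15:30-18:00 (add 6h to convert from UTC-6).
Ugo ∩ Ximena: 10:45-11:00, 15:30-17:15.
Ugo ∩ Ximena ∩ Gabriel: 10:45-11:00, 15:30-17:15.
Ugo ∩ Ximena ∩ Gabriel ∩ Bianca: 10:45-11:00, 15:30-17:15.
Ugo ∩ Ximena ∩ Gabriel ∩ Bianca ∩ Pablo: 10:45-11:00, 15:30-17:15.
Ugo ∩ Ximena ∩ Gabriel ∩ Bianca ∩ Pablo ∩ Diego: 10:45-11:00, 15:30-17:15.
Ugo ∩ Ximena ∩ Gabriel ∩ Bianca ∩ Pablo ∩ Diego ∩ Zubin: 10:45-11:00, 15:30-17:15.
The first common window of at least 30 minutes is 15:30-17:15, so the earliest start is 15:30.

15:30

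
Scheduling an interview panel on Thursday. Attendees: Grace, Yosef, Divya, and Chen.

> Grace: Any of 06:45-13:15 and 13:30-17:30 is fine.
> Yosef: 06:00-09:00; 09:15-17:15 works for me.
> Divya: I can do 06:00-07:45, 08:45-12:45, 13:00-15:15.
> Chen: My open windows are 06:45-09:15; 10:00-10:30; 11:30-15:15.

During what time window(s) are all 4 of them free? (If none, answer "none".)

Grace ∩ Yosef: 06:45-09:00, 09:15-13:15, 13:30-17:15.
Grace ∩ Yosef ∩ Divya: 06:45-07:45, 08:45-09:00, 09:15-12:45, 13:00-13:15, 13:30-15:15.
Grace ∩ Yosef ∩ Divya ∩ Chen: 06:45-07:45, 08:45-09:00, 10:00-10:30, 11:30-12:45, 13:00-13:15, 13:30-15:15.

06:45-07:45, 08:45-09:00, 10:00-10:30, 11:30-12:45, 13:00-13:15, 13:30-15:15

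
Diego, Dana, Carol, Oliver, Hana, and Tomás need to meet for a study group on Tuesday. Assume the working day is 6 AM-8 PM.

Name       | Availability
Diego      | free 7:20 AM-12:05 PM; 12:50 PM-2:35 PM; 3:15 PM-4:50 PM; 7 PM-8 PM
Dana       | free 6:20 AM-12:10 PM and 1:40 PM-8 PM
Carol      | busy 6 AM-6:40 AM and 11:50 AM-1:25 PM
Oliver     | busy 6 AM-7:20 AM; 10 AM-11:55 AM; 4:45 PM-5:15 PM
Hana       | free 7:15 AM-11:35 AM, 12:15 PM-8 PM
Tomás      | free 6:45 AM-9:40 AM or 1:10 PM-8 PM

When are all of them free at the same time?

Diego free: 07:20-12:05, 12:50-14:35, 15:15-16:50, 19:00-20:00.
Dana free: 06:20-12:10, 13:40-20:00.
Carol free: 06:40-11:50, 13:25-20:00 (invert busy blocks within the working day).
Oliver free: 07:20-10:00, 11:55-16:45, 17:15-20:00 (invert busy blocks within the working day).
Hana free: 07:15-11:35, 12:15-20:00.
Tomás free: 06:45-09:40, 13:10-20:00.
Diego ∩ Dana: 07:20-12:05, 13:40-14:35, 15:15-16:50, 19:00-20:00.
Diego ∩ Dana ∩ Carol: 07:20-11:50, 13:40-14:35, 15:15-16:50, 19:00-20:00.
Diego ∩ Dana ∩ Carol ∩ Oliver: 07:20-10:00, 13:40-14:35, 15:15-16:45, 19:00-20:00.
Diego ∩ Dana ∩ Carol ∩ Oliver ∩ Hana: 07:20-10:00, 13:40-14:35, 15:15-16:45, 19:00-20:00.
Diego ∩ Dana ∩ Carol ∩ Oliver ∩ Hana ∩ Tomás: 07:20-09:40, 13:40-14:35, 15:15-16:45, 19:00-20:00.
So the common availability across everyone is 07:20-09:40, 13:40-14:35, 15:15-16:45, 19:00-20:00.

07:20-09:40, 13:40-14:35, 15:15-16:45, 19:00-20:00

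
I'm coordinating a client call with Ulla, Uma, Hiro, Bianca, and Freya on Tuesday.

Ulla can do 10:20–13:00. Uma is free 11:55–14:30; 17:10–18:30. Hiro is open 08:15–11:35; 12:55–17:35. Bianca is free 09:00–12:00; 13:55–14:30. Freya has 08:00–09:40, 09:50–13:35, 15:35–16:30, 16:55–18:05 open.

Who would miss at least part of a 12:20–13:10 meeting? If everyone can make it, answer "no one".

Ulla: not fully free for 12:20-13:10. Uma: free for 12:20-13:10. Hiro: not fully free for 12:20-13:10. Bianca: not fully free for 12:20-13:10. Freya: free for 12:20-13:10.

Bianca, Hiro, Ulla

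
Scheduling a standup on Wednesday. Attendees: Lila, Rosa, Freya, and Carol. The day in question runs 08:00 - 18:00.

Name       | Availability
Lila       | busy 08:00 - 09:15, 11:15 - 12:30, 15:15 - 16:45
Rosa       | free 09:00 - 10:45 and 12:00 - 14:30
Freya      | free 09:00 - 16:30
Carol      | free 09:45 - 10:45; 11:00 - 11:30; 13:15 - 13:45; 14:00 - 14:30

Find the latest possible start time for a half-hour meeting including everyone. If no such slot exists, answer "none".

14:00

Lila free: 09:15-11:15, 12:30-15:15, 16:45-18:00 (invert busy blocks within the working day).
Rosa free: 09:00-10:45, 12:00-14:30.
Freya free: 09:00-16:30.
Carol free: 09:45-10:45, 11:00-11:30, 13:15-13:45, 14:00-14:30.
Lila ∩ Rosa: 09:15-10:45, 12:30-14:30.
Lila ∩ Rosa ∩ Freya: 09:15-10:45, 12:30-14:30.
Lila ∩ Rosa ∩ Freya ∩ Carol: 09:45-10:45, 13:15-13:45, 14:00-14:30.
The last common window of at least 30 minutes is 14:00-14:30; a 30-minute meeting can start as late as 14:00 and still end by 14:30.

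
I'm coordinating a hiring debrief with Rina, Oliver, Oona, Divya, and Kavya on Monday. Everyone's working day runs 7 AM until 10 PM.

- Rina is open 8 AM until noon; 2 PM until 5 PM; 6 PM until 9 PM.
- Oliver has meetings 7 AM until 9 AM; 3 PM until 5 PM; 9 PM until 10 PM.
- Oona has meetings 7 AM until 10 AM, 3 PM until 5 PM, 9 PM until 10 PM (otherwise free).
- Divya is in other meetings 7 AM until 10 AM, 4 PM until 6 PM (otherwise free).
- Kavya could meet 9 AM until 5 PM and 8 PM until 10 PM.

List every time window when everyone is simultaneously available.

Rina free: 08:00-12:00, 14:00-17:00, 18:00-21:00.
Oliver free: 09:00-15:00, 17:00-21:00 (invert busy blocks within the working day).
Oona free: 10:00-15:00, 17:00-21:00 (invert busy blocks within the working day).
Divya free: 10:00-16:00, 18:00-22:00 (invert busy blocks within the working day).
Kavya free: 09:00-17:00, 20:00-22:00.
Rina ∩ Oliver: 09:00-12:00, 14:00-15:00, 18:00-21:00.
Rina ∩ Oliver ∩ Oona: 10:00-12:00, 14:00-15:00, 18:00-21:00.
Rina ∩ Oliver ∩ Oona ∩ Divya: 10:00-12:00, 14:00-15:00, 18:00-21:00.
Rina ∩ Oliver ∩ Oona ∩ Divya ∩ Kavya: 10:00-12:00, 14:00-15:00, 20:00-21:00.

10:00-12:00, 14:00-15:00, 20:00-21:00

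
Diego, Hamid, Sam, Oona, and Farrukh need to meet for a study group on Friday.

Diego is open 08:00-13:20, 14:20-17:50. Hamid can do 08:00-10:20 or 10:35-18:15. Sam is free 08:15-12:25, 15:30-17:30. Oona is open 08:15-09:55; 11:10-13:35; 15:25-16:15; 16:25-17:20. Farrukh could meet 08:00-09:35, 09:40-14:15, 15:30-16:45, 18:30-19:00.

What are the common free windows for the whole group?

08:15-09:35, 09:40-09:55, 11:10-12:25, 15:30-16:15, 16:25-16:45

Diego ∩ Hamid: 08:00-10:20, 10:35-13:20, 14:20-17:50.
Diego ∩ Hamid ∩ Sam: 08:15-10:20, 10:35-12:25, 15:30-17:30.
Diego ∩ Hamid ∩ Sam ∩ Oona: 08:15-09:55, 11:10-12:25, 15:30-16:15, 16:25-17:20.
Diego ∩ Hamid ∩ Sam ∩ Oona ∩ Farrukh: 08:15-09:35, 09:40-09:55, 11:10-12:25, 15:30-16:15, 16:25-16:45.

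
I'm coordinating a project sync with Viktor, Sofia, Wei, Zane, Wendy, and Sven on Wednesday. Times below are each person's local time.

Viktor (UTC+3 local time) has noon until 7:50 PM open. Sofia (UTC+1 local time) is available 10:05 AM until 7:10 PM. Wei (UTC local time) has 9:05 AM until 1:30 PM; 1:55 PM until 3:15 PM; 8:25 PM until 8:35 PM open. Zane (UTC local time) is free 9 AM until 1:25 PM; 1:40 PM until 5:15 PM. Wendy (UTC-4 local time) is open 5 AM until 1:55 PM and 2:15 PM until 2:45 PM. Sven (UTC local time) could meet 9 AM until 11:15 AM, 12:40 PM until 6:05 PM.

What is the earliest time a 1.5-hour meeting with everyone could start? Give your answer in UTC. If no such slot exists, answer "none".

Viktor in UTC: 09:00-16:50 (subtract 3h to convert from UTC+3).
Sofia in UTC: 09:05-18:10 (subtract 1h to convert from UTC+1).
Wei in UTC: 09:05-13:30, 13:55-15:15, 20:25-20:35.
Zane in UTC: 09:00-13:25, 13:40-17:15.
Wendy in UTC: 09:00-17:55, 18:15-18:45 (add 4h to convert from UTC-4).
Sven in UTC: 09:00-11:15, 12:40-18:05.
Viktor ∩ Sofia: 09:05-16:50.
Viktor ∩ Sofia ∩ Wei: 09:05-13:30, 13:55-15:15.
Viktor ∩ Sofia ∩ Wei ∩ Zane: 09:05-13:25, 13:55-15:15.
Viktor ∩ Sofia ∩ Wei ∩ Zane ∩ Wendy: 09:05-13:25, 13:55-15:15.
Viktor ∩ Sofia ∩ Wei ∩ Zane ∩ Wendy ∩ Sven: 09:05-11:15, 12:40-13:25, 13:55-15:15.
The first common window of at least 90 minutes is 09:05-11:15, so the earliest start is 09:05.

09:05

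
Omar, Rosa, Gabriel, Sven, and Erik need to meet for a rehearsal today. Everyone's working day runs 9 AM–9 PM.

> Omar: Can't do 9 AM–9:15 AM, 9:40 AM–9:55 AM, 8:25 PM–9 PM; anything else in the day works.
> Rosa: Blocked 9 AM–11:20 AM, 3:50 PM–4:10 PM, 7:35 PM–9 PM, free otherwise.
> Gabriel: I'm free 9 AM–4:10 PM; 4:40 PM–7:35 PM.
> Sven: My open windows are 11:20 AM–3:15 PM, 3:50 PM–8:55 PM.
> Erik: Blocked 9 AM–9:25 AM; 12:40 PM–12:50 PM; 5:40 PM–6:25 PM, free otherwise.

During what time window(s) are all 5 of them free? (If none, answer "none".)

11:20-12:40, 12:50-15:15, 16:40-17:40, 18:25-19:35

Omar free: 09:15-09:40, 09:55-20:25 (invert busy blocks within the working day).
Rosa free: 11:20-15:50, 16:10-19:35 (invert busy blocks within the working day).
Gabriel free: 09:00-16:10, 16:40-19:35.
Sven free: 11:20-15:15, 15:50-20:55.
Erik free: 09:25-12:40, 12:50-17:40, 18:25-21:00 (invert busy blocks within the working day).
Omar ∩ Rosa: 11:20-15:50, 16:10-19:35.
Omar ∩ Rosa ∩ Gabriel: 11:20-15:50, 16:40-19:35.
Omar ∩ Rosa ∩ Gabriel ∩ Sven: 11:20-15:15, 16:40-19:35.
Omar ∩ Rosa ∩ Gabriel ∩ Sven ∩ Erik: 11:20-12:40, 12:50-15:15, 16:40-17:40, 18:25-19:35.
Those are the intersection windows.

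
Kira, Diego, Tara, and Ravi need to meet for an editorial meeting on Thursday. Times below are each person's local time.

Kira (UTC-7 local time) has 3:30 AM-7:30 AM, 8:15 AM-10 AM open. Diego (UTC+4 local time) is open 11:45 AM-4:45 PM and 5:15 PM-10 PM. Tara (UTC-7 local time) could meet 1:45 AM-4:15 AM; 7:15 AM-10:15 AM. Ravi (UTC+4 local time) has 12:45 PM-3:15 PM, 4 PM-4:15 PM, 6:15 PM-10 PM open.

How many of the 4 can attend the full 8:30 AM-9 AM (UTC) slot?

1

Kira in UTC: 10:30-14:30, 15:15-17:00 (add 7h to convert from UTC-7).
Diego in UTC: 07:45-12:45, 13:15-18:00 (subtract 4h to convert from UTC+4).
Tara in UTC: 08:45-11:15, 14:15-17:15 (add 7h to convert from UTC-7).
Ravi in UTC: 08:45-11:15, 12:00-12:15, 14:15-18:00 (subtract 4h to convert from UTC+4).
Diego can make the full 08:30-09:00 slot — that's 1.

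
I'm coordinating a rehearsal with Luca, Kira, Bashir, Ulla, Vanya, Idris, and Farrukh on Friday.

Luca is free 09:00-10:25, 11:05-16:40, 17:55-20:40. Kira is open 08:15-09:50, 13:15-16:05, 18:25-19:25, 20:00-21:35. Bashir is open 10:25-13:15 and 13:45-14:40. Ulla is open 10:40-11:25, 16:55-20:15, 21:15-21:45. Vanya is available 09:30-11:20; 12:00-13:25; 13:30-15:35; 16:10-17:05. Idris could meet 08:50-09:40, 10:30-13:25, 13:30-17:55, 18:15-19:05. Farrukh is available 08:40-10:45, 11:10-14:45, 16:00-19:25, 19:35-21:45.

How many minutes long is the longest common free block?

0

Luca ∩ Kira: 09:00-09:50, 13:15-16:05, 18:25-19:25, 20:00-20:40.
Luca ∩ Kira ∩ Bashir: 13:45-14:40.
Luca ∩ Kira ∩ Bashir ∩ Ulla: ∅.
Luca ∩ Kira ∩ Bashir ∩ Ulla ∩ Vanya: ∅.
Luca ∩ Kira ∩ Bashir ∩ Ulla ∩ Vanya ∩ Idris: ∅.
Luca ∩ Kira ∩ Bashir ∩ Ulla ∩ Vanya ∩ Idris ∩ Farrukh: ∅.
There is no time when everyone is free.
No common window exists, so the longest block is 0 minutes.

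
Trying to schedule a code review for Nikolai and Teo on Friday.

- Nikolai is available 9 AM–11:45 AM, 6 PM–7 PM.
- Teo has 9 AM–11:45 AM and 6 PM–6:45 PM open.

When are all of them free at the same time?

Nikolai ∩ Teo: 09:00-11:45, 18:00-18:45.
Those are the intersection windows.

09:00-11:45, 18:00-18:45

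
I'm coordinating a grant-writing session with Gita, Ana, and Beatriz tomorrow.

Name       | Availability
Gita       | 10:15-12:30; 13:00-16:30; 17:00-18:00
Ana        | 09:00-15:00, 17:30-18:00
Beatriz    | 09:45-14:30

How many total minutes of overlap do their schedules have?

225

Gita ∩ Ana: 10:15-12:30, 13:00-15:00, 17:30-18:00.
Gita ∩ Ana ∩ Beatriz: 10:15-12:30, 13:00-14:30.
Those are the intersection windows.
Summing the common windows: 135 + 90 = 225 minutes.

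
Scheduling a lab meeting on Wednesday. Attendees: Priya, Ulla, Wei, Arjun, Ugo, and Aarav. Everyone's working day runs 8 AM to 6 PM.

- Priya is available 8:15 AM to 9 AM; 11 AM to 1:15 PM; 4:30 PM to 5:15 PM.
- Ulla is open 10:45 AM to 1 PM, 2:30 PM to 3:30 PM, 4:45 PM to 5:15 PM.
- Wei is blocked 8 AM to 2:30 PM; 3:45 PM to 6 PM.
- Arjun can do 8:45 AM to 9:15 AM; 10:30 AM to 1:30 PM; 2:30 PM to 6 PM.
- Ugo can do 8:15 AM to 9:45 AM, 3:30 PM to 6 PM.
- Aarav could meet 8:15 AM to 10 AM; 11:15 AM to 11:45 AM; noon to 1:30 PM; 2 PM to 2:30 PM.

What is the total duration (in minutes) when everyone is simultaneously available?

Priya free: 08:15-09:00, 11:00-13:15, 16:30-17:15.
Ulla free: 10:45-13:00, 14:30-15:30, 16:45-17:15.
Wei free: 14:30-15:45 (invert busy blocks within the working day).
Arjun free: 08:45-09:15, 10:30-13:30, 14:30-18:00.
Ugo free: 08:15-09:45, 15:30-18:00.
Aarav free: 08:15-10:00, 11:15-11:45, 12:00-13:30, 14:00-14:30.
Priya ∩ Ulla: 11:00-13:00, 16:45-17:15.
Priya ∩ Ulla ∩ Wei: ∅.
Priya ∩ Ulla ∩ Wei ∩ Arjun: ∅.
Priya ∩ Ulla ∩ Wei ∩ Arjun ∩ Ugo: ∅.
Priya ∩ Ulla ∩ Wei ∩ Arjun ∩ Ugo ∩ Aarav: ∅.
There is no time when everyone is free.
There is no common window, so the total is 0 minutes.

0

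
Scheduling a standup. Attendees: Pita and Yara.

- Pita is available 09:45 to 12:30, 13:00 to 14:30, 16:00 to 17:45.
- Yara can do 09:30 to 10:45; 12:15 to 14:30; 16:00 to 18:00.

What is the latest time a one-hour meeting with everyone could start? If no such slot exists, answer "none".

Pita ∩ Yara: 09:45-10:45, 12:15-12:30, 13:00-14:30, 16:00-17:45.
The last common window of at least 60 minutes is 16:00-17:45; a 60-minute meeting can start as late as 16:45 and still end by 17:45.

16:45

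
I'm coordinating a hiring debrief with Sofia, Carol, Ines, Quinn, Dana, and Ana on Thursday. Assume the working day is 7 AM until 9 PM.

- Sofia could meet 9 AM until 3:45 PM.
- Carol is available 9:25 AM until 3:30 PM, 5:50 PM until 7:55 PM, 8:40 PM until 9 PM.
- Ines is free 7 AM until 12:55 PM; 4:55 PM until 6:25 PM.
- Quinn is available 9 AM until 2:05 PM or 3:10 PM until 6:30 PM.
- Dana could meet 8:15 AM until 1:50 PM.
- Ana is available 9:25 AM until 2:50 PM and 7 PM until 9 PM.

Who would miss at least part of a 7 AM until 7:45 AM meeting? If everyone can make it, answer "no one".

Ana, Carol, Dana, Quinn, Sofia

Sofia: not fully free for 07:00-07:45. Carol: not fully free for 07:00-07:45. Ines: free for 07:00-07:45. Quinn: not fully free for 07:00-07:45. Dana: not fully free for 07:00-07:45. Ana: not fully free for 07:00-07:45.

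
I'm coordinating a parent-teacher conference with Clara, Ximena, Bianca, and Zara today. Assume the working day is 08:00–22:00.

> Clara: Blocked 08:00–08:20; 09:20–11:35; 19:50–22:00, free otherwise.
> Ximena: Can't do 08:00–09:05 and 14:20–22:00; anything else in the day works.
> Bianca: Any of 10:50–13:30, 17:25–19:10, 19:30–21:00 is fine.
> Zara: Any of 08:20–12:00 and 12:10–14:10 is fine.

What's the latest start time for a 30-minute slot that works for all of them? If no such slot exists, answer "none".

13:00

Clara free: 08:20-09:20, 11:35-19:50 (invert busy blocks within the working day).
Ximena free: 09:05-14:20 (invert busy blocks within the working day).
Bianca free: 10:50-13:30, 17:25-19:10, 19:30-21:00.
Zara free: 08:20-12:00, 12:10-14:10.
Clara ∩ Ximena: 09:05-09:20, 11:35-14:20.
Clara ∩ Ximena ∩ Bianca: 11:35-13:30.
Clara ∩ Ximena ∩ Bianca ∩ Zara: 11:35-12:00, 12:10-13:30.
The last common window of at least 30 minutes is 12:10-13:30; a 30-minute meeting can start as late as 13:00 and still end by 13:30.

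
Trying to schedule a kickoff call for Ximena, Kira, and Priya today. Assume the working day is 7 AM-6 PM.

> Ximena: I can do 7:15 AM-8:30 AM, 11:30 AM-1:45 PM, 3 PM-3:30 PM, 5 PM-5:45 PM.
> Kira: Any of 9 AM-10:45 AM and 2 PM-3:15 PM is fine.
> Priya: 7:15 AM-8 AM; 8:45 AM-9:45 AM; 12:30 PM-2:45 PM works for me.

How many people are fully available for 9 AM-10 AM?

Kira can make the full 09:00-10:00 slot — that's 1.

1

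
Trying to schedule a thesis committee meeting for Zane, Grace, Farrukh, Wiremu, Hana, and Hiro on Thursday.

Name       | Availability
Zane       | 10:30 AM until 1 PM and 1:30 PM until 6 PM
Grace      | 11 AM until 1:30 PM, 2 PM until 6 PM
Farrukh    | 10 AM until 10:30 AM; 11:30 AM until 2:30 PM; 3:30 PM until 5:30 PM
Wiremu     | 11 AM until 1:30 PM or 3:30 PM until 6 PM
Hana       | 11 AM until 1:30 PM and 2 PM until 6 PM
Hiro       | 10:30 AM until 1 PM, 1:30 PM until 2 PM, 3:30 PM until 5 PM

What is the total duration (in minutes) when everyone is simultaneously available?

180

Zane ∩ Grace: 11:00-13:00, 14:00-18:00.
Zane ∩ Grace ∩ Farrukh: 11:30-13:00, 14:00-14:30, 15:30-17:30.
Zane ∩ Grace ∩ Farrukh ∩ Wiremu: 11:30-13:00, 15:30-17:30.
Zane ∩ Grace ∩ Farrukh ∩ Wiremu ∩ Hana: 11:30-13:00, 15:30-17:30.
Zane ∩ Grace ∩ Farrukh ∩ Wiremu ∩ Hana ∩ Hiro: 11:30-13:00, 15:30-17:00.
Those are the intersection windows.
Summing the common windows: 90 + 90 = 180 minutes.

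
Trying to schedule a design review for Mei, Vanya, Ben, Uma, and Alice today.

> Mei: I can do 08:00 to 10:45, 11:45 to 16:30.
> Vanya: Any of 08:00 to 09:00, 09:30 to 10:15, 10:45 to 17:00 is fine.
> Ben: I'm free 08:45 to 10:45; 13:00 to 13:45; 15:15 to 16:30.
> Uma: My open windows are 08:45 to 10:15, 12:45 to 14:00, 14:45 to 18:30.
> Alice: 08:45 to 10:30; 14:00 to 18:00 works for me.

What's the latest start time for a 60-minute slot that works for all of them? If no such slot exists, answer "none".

15:30

Mei ∩ Vanya: 08:00-09:00, 09:30-10:15, 11:45-16:30.
Mei ∩ Vanya ∩ Ben: 08:45-09:00, 09:30-10:15, 13:00-13:45, 15:15-16:30.
Mei ∩ Vanya ∩ Ben ∩ Uma: 08:45-09:00, 09:30-10:15, 13:00-13:45, 15:15-16:30.
Mei ∩ Vanya ∩ Ben ∩ Uma ∩ Alice: 08:45-09:00, 09:30-10:15, 15:15-16:30.
The last common window of at least 60 minutes is 15:15-16:30; a 60-minute meeting can start as late as 15:30 and still end by 16:30.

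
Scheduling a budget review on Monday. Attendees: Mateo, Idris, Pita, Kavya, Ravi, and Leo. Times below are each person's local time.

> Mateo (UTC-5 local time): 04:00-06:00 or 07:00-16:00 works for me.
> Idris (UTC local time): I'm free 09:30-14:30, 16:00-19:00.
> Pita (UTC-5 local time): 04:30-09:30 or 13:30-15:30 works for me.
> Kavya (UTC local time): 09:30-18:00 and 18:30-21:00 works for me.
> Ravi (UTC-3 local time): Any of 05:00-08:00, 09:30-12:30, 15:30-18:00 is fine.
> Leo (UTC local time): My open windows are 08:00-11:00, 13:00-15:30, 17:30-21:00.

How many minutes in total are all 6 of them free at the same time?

Mateo in UTC: 09:00-11:00, 12:00-21:00 (add 5h to convert from UTC-5).
Idris in UTC: 09:30-14:30, 16:00-19:00.
Pita in UTC: 09:30-14:30, 18:30-20:30 (add 5h to convert from UTC-5).
Kavya in UTC: 09:30-18:00, 18:30-21:00.
Ravi in UTC: 08:00-11:00, 12:30-15:30, 18:30-21:00 (add 3h to convert from UTC-3).
Leo in UTC: 08:00-11:00, 13:00-15:30, 17:30-21:00.
Mateo ∩ Idris: 09:30-11:00, 12:00-14:30, 16:00-19:00.
Mateo ∩ Idris ∩ Pita: 09:30-11:00, 12:00-14:30, 18:30-19:00.
Mateo ∩ Idris ∩ Pita ∩ Kavya: 09:30-11:00, 12:00-14:30, 18:30-19:00.
Mateo ∩ Idris ∩ Pita ∩ Kavya ∩ Ravi: 09:30-11:00, 12:30-14:30, 18:30-19:00.
Mateo ∩ Idris ∩ Pita ∩ Kavya ∩ Ravi ∩ Leo: 09:30-11:00, 13:00-14:30, 18:30-19:00.
Summing the common windows: 90 + 90 + 30 = 210 minutes.

210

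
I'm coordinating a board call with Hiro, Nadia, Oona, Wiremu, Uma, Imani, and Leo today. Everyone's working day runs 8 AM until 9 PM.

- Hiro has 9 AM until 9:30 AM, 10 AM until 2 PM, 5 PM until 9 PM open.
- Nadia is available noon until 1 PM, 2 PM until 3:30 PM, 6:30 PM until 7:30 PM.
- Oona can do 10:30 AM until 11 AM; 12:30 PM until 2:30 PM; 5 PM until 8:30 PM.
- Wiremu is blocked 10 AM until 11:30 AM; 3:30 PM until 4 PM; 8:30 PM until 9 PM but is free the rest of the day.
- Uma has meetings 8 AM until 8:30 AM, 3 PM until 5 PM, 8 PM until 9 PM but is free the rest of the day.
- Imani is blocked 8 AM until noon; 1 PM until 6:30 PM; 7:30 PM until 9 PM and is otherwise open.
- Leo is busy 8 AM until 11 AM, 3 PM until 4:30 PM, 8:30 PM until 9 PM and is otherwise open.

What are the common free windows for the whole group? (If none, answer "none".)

12:30-13:00, 18:30-19:30

Hiro free: 09:00-09:30, 10:00-14:00, 17:00-21:00.
Nadia free: 12:00-13:00, 14:00-15:30, 18:30-19:30.
Oona free: 10:30-11:00, 12:30-14:30, 17:00-20:30.
Wiremu free: 08:00-10:00, 11:30-15:30, 16:00-20:30 (invert busy blocks within the working day).
Uma free: 08:30-15:00, 17:00-20:00 (invert busy blocks within the working day).
Imani free: 12:00-13:00, 18:30-19:30 (invert busy blocks within the working day).
Leo free: 11:00-15:00, 16:30-20:30 (invert busy blocks within the working day).
Hiro ∩ Nadia: 12:00-13:00, 18:30-19:30.
Hiro ∩ Nadia ∩ Oona: 12:30-13:00, 18:30-19:30.
Hiro ∩ Nadia ∩ Oona ∩ Wiremu: 12:30-13:00, 18:30-19:30.
Hiro ∩ Nadia ∩ Oona ∩ Wiremu ∩ Uma: 12:30-13:00, 18:30-19:30.
Hiro ∩ Nadia ∩ Oona ∩ Wiremu ∩ Uma ∩ Imani: 12:30-13:00, 18:30-19:30.
Hiro ∩ Nadia ∩ Oona ∩ Wiremu ∩ Uma ∩ Imani ∩ Leo: 12:30-13:00, 18:30-19:30.
So the common availability across everyone is 12:30-13:00, 18:30-19:30.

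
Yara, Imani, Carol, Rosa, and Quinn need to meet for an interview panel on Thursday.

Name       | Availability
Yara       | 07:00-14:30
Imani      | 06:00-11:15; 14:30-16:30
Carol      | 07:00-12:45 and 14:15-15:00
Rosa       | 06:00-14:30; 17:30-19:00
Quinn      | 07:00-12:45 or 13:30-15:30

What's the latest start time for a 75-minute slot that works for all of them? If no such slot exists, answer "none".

10:00

Yara ∩ Imani: 07:00-11:15.
Yara ∩ Imani ∩ Carol: 07:00-11:15.
Yara ∩ Imani ∩ Carol ∩ Rosa: 07:00-11:15.
Yara ∩ Imani ∩ Carol ∩ Rosa ∩ Quinn: 07:00-11:15.
So the common availability across everyone is 07:00-11:15.
The last common window of at least 75 minutes is 07:00-11:15; a 75-minute meeting can start as late as 10:00 and still end by 11:15.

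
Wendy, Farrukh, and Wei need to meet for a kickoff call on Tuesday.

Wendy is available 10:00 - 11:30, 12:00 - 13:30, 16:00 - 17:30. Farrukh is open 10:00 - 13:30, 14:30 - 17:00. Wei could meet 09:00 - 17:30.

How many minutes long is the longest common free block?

90

Wendy ∩ Farrukh: 10:00-11:30, 12:00-13:30, 16:00-17:00.
Wendy ∩ Farrukh ∩ Wei: 10:00-11:30, 12:00-13:30, 16:00-17:00.
Those are the intersection windows.
The longest is 10:00-11:30 at 90 minutes.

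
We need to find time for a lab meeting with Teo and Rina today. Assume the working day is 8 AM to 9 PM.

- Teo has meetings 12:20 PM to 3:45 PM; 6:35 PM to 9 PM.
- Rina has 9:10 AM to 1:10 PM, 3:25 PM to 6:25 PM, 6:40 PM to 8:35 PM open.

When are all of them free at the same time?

09:10-12:20, 15:45-18:25

Teo free: 08:00-12:20, 15:45-18:35 (invert busy blocks within the working day).
Rina free: 09:10-13:10, 15:25-18:25, 18:40-20:35.
Teo ∩ Rina: 09:10-12:20, 15:45-18:25.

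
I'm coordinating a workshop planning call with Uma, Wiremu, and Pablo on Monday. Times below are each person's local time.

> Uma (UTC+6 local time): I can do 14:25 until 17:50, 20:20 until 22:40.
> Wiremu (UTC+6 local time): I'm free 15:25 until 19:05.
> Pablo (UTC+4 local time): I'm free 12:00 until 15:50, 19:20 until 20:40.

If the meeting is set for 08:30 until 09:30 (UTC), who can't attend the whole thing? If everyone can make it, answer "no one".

Uma in UTC: 08:25-11:50, 14:20-16:40 (subtract 6h to convert from UTC+6).
Wiremu in UTC: 09:25-13:05 (subtract 6h to convert from UTC+6).
Pablo in UTC: 08:00-11:50, 15:20-16:40 (subtract 4h to convert from UTC+4).
Uma: free for 08:30-09:30. Wiremu: not fully free for 08:30-09:30. Pablo: free for 08:30-09:30.

Wiremu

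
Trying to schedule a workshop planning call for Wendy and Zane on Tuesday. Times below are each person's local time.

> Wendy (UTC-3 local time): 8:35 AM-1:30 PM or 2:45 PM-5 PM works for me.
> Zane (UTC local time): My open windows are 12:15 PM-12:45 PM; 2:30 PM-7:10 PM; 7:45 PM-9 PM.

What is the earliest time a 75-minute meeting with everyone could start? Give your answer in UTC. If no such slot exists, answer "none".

14:30

Wendy in UTC: 11:35-16:30, 17:45-20:00 (add 3h to convert from UTC-3).
Zane in UTC: 12:15-12:45, 14:30-19:10, 19:45-21:00.
Wendy ∩ Zane: 12:15-12:45, 14:30-16:30, 17:45-19:10, 19:45-20:00.
Those are the intersection windows.
The first common window of at least 75 minutes is 14:30-16:30, so the earliest start is 14:30.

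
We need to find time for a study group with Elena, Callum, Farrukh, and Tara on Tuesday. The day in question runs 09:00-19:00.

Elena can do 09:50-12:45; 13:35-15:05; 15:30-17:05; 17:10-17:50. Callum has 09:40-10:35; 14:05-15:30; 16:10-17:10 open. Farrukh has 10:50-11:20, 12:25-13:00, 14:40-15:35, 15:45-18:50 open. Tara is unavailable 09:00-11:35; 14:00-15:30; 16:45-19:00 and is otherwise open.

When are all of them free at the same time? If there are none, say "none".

Elena free: 09:50-12:45, 13:35-15:05, 15:30-17:05, 17:10-17:50.
Callum free: 09:40-10:35, 14:05-15:30, 16:10-17:10.
Farrukh free: 10:50-11:20, 12:25-13:00, 14:40-15:35, 15:45-18:50.
Tara free: 11:35-14:00, 15:30-16:45 (invert busy blocks within the working day).
Elena ∩ Callum: 09:50-10:35, 14:05-15:05, 16:10-17:05.
Elena ∩ Callum ∩ Farrukh: 14:40-15:05, 16:10-17:05.
Elena ∩ Callum ∩ Farrukh ∩ Tara: 16:10-16:45.
So the common availability across everyone is 16:10-16:45.

16:10-16:45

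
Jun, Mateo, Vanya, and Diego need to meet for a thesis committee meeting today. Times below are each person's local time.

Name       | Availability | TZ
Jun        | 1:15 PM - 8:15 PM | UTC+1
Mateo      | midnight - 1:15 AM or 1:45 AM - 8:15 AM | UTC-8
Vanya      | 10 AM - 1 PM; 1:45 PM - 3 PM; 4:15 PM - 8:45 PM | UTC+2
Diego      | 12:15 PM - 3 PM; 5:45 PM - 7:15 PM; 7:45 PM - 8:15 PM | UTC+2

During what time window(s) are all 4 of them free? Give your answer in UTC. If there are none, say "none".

12:15-13:00, 15:45-16:15

Jun in UTC: 12:15-19:15 (subtract 1h to convert from UTC+1).
Mateo in UTC: 08:00-09:15, 09:45-16:15 (add 8h to convert from UTC-8).
Vanya in UTC: 08:00-11:00, 11:45-13:00, 14:15-18:45 (subtract 2h to convert from UTC+2).
Diego in UTC: 10:15-13:00, 15:45-17:15, 17:45-18:15 (subtract 2h to convert from UTC+2).
Jun ∩ Mateo: 12:15-16:15.
Jun ∩ Mateo ∩ Vanya: 12:15-13:00, 14:15-16:15.
Jun ∩ Mateo ∩ Vanya ∩ Diego: 12:15-13:00, 15:45-16:15.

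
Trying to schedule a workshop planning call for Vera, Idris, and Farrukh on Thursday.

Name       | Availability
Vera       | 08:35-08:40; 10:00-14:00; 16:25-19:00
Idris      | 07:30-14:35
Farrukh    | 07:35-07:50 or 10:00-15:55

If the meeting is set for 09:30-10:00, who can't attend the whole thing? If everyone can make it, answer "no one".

Vera: not fully free for 09:30-10:00. Idris: free for 09:30-10:00. Farrukh: not fully free for 09:30-10:00.

Farrukh, Vera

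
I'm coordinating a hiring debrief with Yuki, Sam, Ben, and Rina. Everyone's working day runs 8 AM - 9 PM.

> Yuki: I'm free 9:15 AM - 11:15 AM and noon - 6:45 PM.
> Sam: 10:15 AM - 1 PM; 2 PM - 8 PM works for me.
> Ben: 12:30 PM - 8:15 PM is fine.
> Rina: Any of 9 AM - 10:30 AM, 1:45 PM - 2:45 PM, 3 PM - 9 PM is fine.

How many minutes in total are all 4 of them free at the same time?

270

Yuki ∩ Sam: 10:15-11:15, 12:00-13:00, 14:00-18:45.
Yuki ∩ Sam ∩ Ben: 12:30-13:00, 14:00-18:45.
Yuki ∩ Sam ∩ Ben ∩ Rina: 14:00-14:45, 15:00-18:45.
Summing the common windows: 45 + 225 = 270 minutes.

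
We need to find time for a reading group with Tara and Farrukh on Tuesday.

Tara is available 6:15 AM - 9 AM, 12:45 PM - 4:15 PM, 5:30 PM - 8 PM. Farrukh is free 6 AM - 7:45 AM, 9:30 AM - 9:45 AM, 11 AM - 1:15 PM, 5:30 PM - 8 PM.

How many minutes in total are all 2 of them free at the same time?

Tara ∩ Farrukh: 06:15-07:45, 12:45-13:15, 17:30-20:00.
Summing the common windows: 90 + 30 + 150 = 270 minutes.

270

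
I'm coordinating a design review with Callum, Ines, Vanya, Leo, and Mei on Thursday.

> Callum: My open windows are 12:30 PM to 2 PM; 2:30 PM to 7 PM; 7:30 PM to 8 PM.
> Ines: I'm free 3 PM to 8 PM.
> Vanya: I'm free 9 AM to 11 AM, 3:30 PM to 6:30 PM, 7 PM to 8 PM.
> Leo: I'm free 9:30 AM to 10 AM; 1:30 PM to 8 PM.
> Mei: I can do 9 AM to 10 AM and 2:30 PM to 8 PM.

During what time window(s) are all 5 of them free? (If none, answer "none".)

15:30-18:30, 19:30-20:00

Callum ∩ Ines: 15:00-19:00, 19:30-20:00.
Callum ∩ Ines ∩ Vanya: 15:30-18:30, 19:30-20:00.
Callum ∩ Ines ∩ Vanya ∩ Leo: 15:30-18:30, 19:30-20:00.
Callum ∩ Ines ∩ Vanya ∩ Leo ∩ Mei: 15:30-18:30, 19:30-20:00.
Those are the intersection windows.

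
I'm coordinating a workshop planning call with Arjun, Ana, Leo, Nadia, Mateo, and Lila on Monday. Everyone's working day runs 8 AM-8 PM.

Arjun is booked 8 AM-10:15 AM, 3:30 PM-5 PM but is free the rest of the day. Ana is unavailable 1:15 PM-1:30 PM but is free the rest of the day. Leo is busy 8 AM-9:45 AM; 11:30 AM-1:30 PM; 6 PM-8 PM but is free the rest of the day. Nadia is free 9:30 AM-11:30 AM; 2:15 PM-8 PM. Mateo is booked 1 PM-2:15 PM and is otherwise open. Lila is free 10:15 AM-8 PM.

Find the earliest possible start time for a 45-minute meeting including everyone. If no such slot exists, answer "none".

Arjun free: 10:15-15:30, 17:00-20:00 (invert busy blocks within the working day).
Ana free: 08:00-13:15, 13:30-20:00 (invert busy blocks within the working day).
Leo free: 09:45-11:30, 13:30-18:00 (invert busy blocks within the working day).
Nadia free: 09:30-11:30, 14:15-20:00.
Mateo free: 08:00-13:00, 14:15-20:00 (invert busy blocks within the working day).
Lila free: 10:15-20:00.
Arjun ∩ Ana: 10:15-13:15, 13:30-15:30, 17:00-20:00.
Arjun ∩ Ana ∩ Leo: 10:15-11:30, 13:30-15:30, 17:00-18:00.
Arjun ∩ Ana ∩ Leo ∩ Nadia: 10:15-11:30, 14:15-15:30, 17:00-18:00.
Arjun ∩ Ana ∩ Leo ∩ Nadia ∩ Mateo: 10:15-11:30, 14:15-15:30, 17:00-18:00.
Arjun ∩ Ana ∩ Leo ∩ Nadia ∩ Mateo ∩ Lila: 10:15-11:30, 14:15-15:30, 17:00-18:00.
The first common window of at least 45 minutes is 10:15-11:30, so the earliest start is 10:15.

10:15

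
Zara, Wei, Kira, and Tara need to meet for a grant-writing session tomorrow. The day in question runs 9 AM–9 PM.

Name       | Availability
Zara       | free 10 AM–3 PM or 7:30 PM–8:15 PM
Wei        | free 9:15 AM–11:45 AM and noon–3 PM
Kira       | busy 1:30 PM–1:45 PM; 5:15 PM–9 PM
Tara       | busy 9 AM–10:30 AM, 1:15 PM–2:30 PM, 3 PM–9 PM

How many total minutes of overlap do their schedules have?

Zara free: 10:00-15:00, 19:30-20:15.
Wei free: 09:15-11:45, 12:00-15:00.
Kira free: 09:00-13:30, 13:45-17:15 (invert busy blocks within the working day).
Tara free: 10:30-13:15, 14:30-15:00 (invert busy blocks within the working day).
Zara ∩ Wei: 10:00-11:45, 12:00-15:00.
Zara ∩ Wei ∩ Kira: 10:00-11:45, 12:00-13:30, 13:45-15:00.
Zara ∩ Wei ∩ Kira ∩ Tara: 10:30-11:45, 12:00-13:15, 14:30-15:00.
Summing the common windows: 75 + 75 + 30 = 180 minutes.

180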